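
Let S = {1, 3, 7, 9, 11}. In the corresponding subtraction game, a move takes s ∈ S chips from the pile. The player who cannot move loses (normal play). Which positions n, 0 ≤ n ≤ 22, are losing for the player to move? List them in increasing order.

G(0) = 0
G(1) = mex{0} = 1
G(2) = mex{1} = 0
G(3) = mex{0,0} = 1
G(4) = mex{1,1} = 0
G(5) = mex{0,0} = 1
G(6) = mex{1,1} = 0
G(7) = mex{0,0,0} = 1
G(8) = mex{1,1,1} = 0
G(9) = mex{0,0,0,0} = 1
G(10) = mex{1,1,1,1} = 0
G(11) = mex{0,0,0,0,0} = 1
G(12) = mex{1,1,1,1,1} = 0
G(13) = mex{0,0,0,0,0} = 1
G(14) = mex{1,1,1,1,1} = 0
G(15) = mex{0,0,0,0,0} = 1
G(16) = mex{1,1,1,1,1} = 0
G(17) = mex{0,0,0,0,0} = 1
G(18) = mex{1,1,1,1,1} = 0
G(19) = mex{0,0,0,0,0} = 1
G(20) = mex{1,1,1,1,1} = 0
G(21) = mex{0,0,0,0,0} = 1
G(22) = mex{1,1,1,1,1} = 0
P-positions are exactly the n with G(n) = 0.

0, 2, 4, 6, 8, 10, 12, 14, 16, 18, 20, 22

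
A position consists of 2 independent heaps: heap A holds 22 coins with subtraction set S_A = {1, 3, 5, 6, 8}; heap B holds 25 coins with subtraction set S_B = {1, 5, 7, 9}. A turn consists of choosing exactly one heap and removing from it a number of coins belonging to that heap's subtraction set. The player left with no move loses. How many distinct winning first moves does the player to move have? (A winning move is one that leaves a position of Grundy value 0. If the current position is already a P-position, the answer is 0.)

Heap A, S = {1, 3, 5, 6, 8}:
G(0) = 0
G(1) = mex{0} = 1
G(2) = mex{1} = 0
G(3) = mex{0,0} = 1
G(4) = mex{1,1} = 0
G(5) = mex{0,0,0} = 1
G(6) = mex{1,1,1,0} = 2
G(7) = mex{2,0,0,1} = 3
G(8) = mex{3,1,1,0,0} = 2
G(9) = mex{2,2,0,1,1} = 3
G(10) = mex{3,3,1,0,0} = 2
G(11) = mex{2,2,2,1,1} = 0
G(12) = mex{0,3,3,2,0} = 1
G(13) = mex{1,2,2,3,1} = 0
G(14) = mex{0,0,3,2,2} = 1
G(15) = mex{1,1,2,3,3} = 0
G(16) = mex{0,0,0,2,2} = 1
G(17) = mex{1,1,1,0,3} = 2
G(18) = mex{2,0,0,1,2} = 3
G(19) = mex{3,1,1,0,0} = 2
G(20) = mex{2,2,0,1,1} = 3
G(21) = mex{3,3,1,0,0} = 2
G(22) = mex{2,2,2,1,1} = 0
G_A(22) = 0.
Heap B, S = {1, 5, 7, 9}:
G(0) = 0
G(1) = mex{0} = 1
G(2) = mex{1} = 0
G(3) = mex{0} = 1
G(4) = mex{1} = 0
G(5) = mex{0,0} = 1
G(6) = mex{1,1} = 0
G(7) = mex{0,0,0} = 1
G(8) = mex{1,1,1} = 0
G(9) = mex{0,0,0,0} = 1
G(10) = mex{1,1,1,1} = 0
G(11) = mex{0,0,0,0} = 1
G(12) = mex{1,1,1,1} = 0
G(13) = mex{0,0,0,0} = 1
G(14) = mex{1,1,1,1} = 0
G(15) = mex{0,0,0,0} = 1
G(16) = mex{1,1,1,1} = 0
G(17) = mex{0,0,0,0} = 1
G(18) = mex{1,1,1,1} = 0
G(19) = mex{0,0,0,0} = 1
G(20) = mex{1,1,1,1} = 0
G(21) = mex{0,0,0,0} = 1
G(22) = mex{1,1,1,1} = 0
G(23) = mex{0,0,0,0} = 1
G(24) = mex{1,1,1,1} = 0
G(25) = mex{0,0,0,0} = 1
G_B(25) = 1.
Combined Grundy value = 0 ⊕ 1 = 1.
A winning move leaves total XOR = 0, i.e. changes one component's Grundy value g to g ⊕ X where X is the current total.
Heap A: need g' = 0⊕1 = 1. Options: 22−1→G=2, 22−3→G=2, 22−5→G=2, 22−6→G=1, 22−8→G=1. Hits: 2.
Heap B: need g' = 1⊕1 = 0. Options: 25−1→G=0, 25−5→G=0, 25−7→G=0, 25−9→G=0. Hits: 4.

6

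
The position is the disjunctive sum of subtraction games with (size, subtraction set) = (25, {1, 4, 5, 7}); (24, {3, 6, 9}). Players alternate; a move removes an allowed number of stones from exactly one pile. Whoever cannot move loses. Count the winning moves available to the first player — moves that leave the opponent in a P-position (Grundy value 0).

Pile A, S = {1, 4, 5, 7}:
G(0) = 0
G(1) = mex{0} = 1
G(2) = mex{1} = 0
G(3) = mex{0} = 1
G(4) = mex{1,0} = 2
G(5) = mex{2,1,0} = 3
G(6) = mex{3,0,1} = 2
G(7) = mex{2,1,0,0} = 3
G(8) = mex{3,2,1,1} = 0
G(9) = mex{0,3,2,0} = 1
G(10) = mex{1,2,3,1} = 0
G(11) = mex{0,3,2,2} = 1
G(12) = mex{1,0,3,3} = 2
G(13) = mex{2,1,0,2} = 3
G(14) = mex{3,0,1,3} = 2
G(15) = mex{2,1,0,0} = 3
G(16) = mex{3,2,1,1} = 0
G(17) = mex{0,3,2,0} = 1
G(18) = mex{1,2,3,1} = 0
G(19) = mex{0,3,2,2} = 1
G(20) = mex{1,0,3,3} = 2
G(21) = mex{2,1,0,2} = 3
G(22) = mex{3,0,1,3} = 2
G(23) = mex{2,1,0,0} = 3
G(24) = mex{3,2,1,1} = 0
G(25) = mex{0,3,2,0} = 1
G_A(25) = 1.
Pile B, S = {3, 6, 9}:
n :  0  1  2  3  4  5  6  7  8  9 10 11 12 13 14 15 16 17 18 19 20 21 22 23 24
G :  0  0  0  1  1  1  2  2  2  3  3  3  0  0  0  1  1  1  2  2  2  3  3  3  0
G_B(24) = 0.
Combined Grundy value = 1 ⊕ 0 = 1.
A winning move leaves total XOR = 0, i.e. changes one component's Grundy value g to g ⊕ X where X is the current total.
Pile A: need g' = 1⊕1 = 0. Options: 25−1→G=0, 25−4→G=3, 25−5→G=2, 25−7→G=0. Hits: 2.
Pile B: need g' = 0⊕1 = 1. Options: 24−3→G=3, 24−6→G=2, 24−9→G=1. Hits: 1.

3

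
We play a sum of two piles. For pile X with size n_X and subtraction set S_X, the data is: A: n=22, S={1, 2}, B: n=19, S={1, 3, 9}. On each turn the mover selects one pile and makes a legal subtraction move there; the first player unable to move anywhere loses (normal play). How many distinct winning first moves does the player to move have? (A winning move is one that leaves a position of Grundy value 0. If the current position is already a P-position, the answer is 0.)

0

Pile A, S = {1, 2}:
n :  0  1  2  3  4  5  6  7  8  9 10 11 12 13 14 15 16 17 18 19 20 21 22
G :  0  1  2  0  1  2  0  1  2  0  1  2  0  1  2  0  1  2  0  1  2  0  1
G_A(22) = 1.
Pile B, S = {1, 3, 9}:
G(0) = 0
G(1) = mex{0} = 1
G(2) = mex{1} = 0
G(3) = mex{0,0} = 1
G(4) = mex{1,1} = 0
G(5) = mex{0,0} = 1
G(6) = mex{1,1} = 0
G(7) = mex{0,0} = 1
G(8) = mex{1,1} = 0
G(9) = mex{0,0,0} = 1
G(10) = mex{1,1,1} = 0
G(11) = mex{0,0,0} = 1
G(12) = mex{1,1,1} = 0
G(13) = mex{0,0,0} = 1
G(14) = mex{1,1,1} = 0
G(15) = mex{0,0,0} = 1
G(16) = mex{1,1,1} = 0
G(17) = mex{0,0,0} = 1
G(18) = mex{1,1,1} = 0
G(19) = mex{0,0,0} = 1
G_B(19) = 1.
Combined Grundy value = 1 ⊕ 1 = 0.
A winning move leaves total XOR = 0, i.e. changes one component's Grundy value g to g ⊕ X where X is the current total.
Pile A: target g' = 1⊕0 = 1, but every legal move changes the Grundy value (mex property), so 0 moves.
Pile B: target g' = 1⊕0 = 1, but every legal move changes the Grundy value (mex property), so 0 moves.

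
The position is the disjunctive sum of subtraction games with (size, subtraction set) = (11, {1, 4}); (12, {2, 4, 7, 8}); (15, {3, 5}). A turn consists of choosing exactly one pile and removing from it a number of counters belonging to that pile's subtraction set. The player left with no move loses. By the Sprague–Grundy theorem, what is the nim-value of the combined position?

Pile A, S = {1, 4}:
n :  0  1  2  3  4  5  6  7  8  9 10 11
G :  0  1  0  1  2  0  1  0  1  2  0  1
G_A(11) = 1.
Pile B, S = {2, 4, 7, 8}:
n :  0  1  2  3  4  5  6  7  8  9 10 11 12
G :  0  0  1  1  2  2  0  3  1  4  2  0  0
G_B(12) = 0.
Pile C, S = {3, 5}:
G(0) = 0
G(1) = mex{} = 0
G(2) = mex{} = 0
G(3) = mex{0} = 1
G(4) = mex{0} = 1
G(5) = mex{0,0} = 1
G(6) = mex{1,0} = 2
G(7) = mex{1,0} = 2
G(8) = mex{1,1} = 0
G(9) = mex{2,1} = 0
G(10) = mex{2,1} = 0
G(11) = mex{0,2} = 1
G(12) = mex{0,2} = 1
G(13) = mex{0,0} = 1
G(14) = mex{1,0} = 2
G(15) = mex{1,0} = 2
G_C(15) = 2.
Combined Grundy value = 1 ⊕ 0 ⊕ 2 = 3.

3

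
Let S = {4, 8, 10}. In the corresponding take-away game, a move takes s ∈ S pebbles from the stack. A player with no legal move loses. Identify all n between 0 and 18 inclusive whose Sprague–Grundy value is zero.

n :  0  1  2  3  4  5  6  7  8  9 10 11 12 13 14 15 16 17 18
G :  0  0  0  0  1  1  1  1  2  2  2  2  3  3  0  0  0  0  1
P-positions are exactly the n with G(n) = 0.

0, 1, 2, 3, 14, 15, 16, 17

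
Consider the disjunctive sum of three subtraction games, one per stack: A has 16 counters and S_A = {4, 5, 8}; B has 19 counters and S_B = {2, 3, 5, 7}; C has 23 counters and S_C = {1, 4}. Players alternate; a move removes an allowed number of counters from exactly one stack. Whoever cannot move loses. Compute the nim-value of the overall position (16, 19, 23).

Stack A, S = {4, 5, 8}:
G(0) = 0
G(1) = mex{} = 0
G(2) = mex{} = 0
G(3) = mex{} = 0
G(4) = mex{0} = 1
G(5) = mex{0,0} = 1
G(6) = mex{0,0} = 1
G(7) = mex{0,0} = 1
G(8) = mex{1,0,0} = 2
G(9) = mex{1,1,0} = 2
G(10) = mex{1,1,0} = 2
G(11) = mex{1,1,0} = 2
G(12) = mex{2,1,1} = 0
G(13) = mex{2,2,1} = 0
G(14) = mex{2,2,1} = 0
G(15) = mex{2,2,1} = 0
G(16) = mex{0,2,2} = 1
G_A(16) = 1.
Stack B, S = {2, 3, 5, 7}:
G(0) = 0
G(1) = mex{} = 0
G(2) = mex{0} = 1
G(3) = mex{0,0} = 1
G(4) = mex{1,0} = 2
G(5) = mex{1,1,0} = 2
G(6) = mex{2,1,0} = 3
G(7) = mex{2,2,1,0} = 3
G(8) = mex{3,2,1,0} = 4
G(9) = mex{3,3,2,1} = 0
G(10) = mex{4,3,2,1} = 0
G(11) = mex{0,4,3,2} = 1
G(12) = mex{0,0,3,2} = 1
G(13) = mex{1,0,4,3} = 2
G(14) = mex{1,1,0,3} = 2
G(15) = mex{2,1,0,4} = 3
G(16) = mex{2,2,1,0} = 3
G(17) = mex{3,2,1,0} = 4
G(18) = mex{3,3,2,1} = 0
G(19) = mex{4,3,2,1} = 0
G_B(19) = 0.
Stack C, S = {1, 4}:
G(0) = 0
G(1) = mex{0} = 1
G(2) = mex{1} = 0
G(3) = mex{0} = 1
G(4) = mex{1,0} = 2
G(5) = mex{2,1} = 0
G(6) = mex{0,0} = 1
G(7) = mex{1,1} = 0
G(8) = mex{0,2} = 1
G(9) = mex{1,0} = 2
G(10) = mex{2,1} = 0
G(11) = mex{0,0} = 1
G(12) = mex{1,1} = 0
G(13) = mex{0,2} = 1
G(14) = mex{1,0} = 2
G(15) = mex{2,1} = 0
G(16) = mex{0,0} = 1
G(17) = mex{1,1} = 0
G(18) = mex{0,2} = 1
G(19) = mex{1,0} = 2
G(20) = mex{2,1} = 0
G(21) = mex{0,0} = 1
G(22) = mex{1,1} = 0
G(23) = mex{0,2} = 1
G_C(23) = 1.
Combined Grundy value = 1 ⊕ 0 ⊕ 1 = 0.

0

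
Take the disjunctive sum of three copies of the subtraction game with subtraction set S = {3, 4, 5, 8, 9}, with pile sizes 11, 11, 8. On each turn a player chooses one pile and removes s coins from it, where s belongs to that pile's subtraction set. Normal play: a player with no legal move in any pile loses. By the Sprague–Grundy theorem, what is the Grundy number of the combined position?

All piles use S = {3, 4, 5, 8, 9}:
G(0) = 0
G(1) = mex{} = 0
G(2) = mex{} = 0
G(3) = mex{0} = 1
G(4) = mex{0,0} = 1
G(5) = mex{0,0,0} = 1
G(6) = mex{1,0,0} = 2
G(7) = mex{1,1,0} = 2
G(8) = mex{1,1,1,0} = 2
G(9) = mex{2,1,1,0,0} = 3
G(10) = mex{2,2,1,0,0} = 3
G(11) = mex{2,2,2,1,0} = 3
Pile A: G(11) = 3.
Pile B: G(11) = 3.
Pile C: G(8) = 2.
Combined Grundy value = 3 ⊕ 3 ⊕ 2 = 2.

2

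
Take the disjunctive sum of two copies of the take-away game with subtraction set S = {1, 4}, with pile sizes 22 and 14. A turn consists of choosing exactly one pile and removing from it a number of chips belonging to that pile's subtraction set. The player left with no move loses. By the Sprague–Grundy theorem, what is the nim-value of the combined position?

All piles use S = {1, 4}:
G(0) = 0
G(1) = mex{0} = 1
G(2) = mex{1} = 0
G(3) = mex{0} = 1
G(4) = mex{1,0} = 2
G(5) = mex{2,1} = 0
G(6) = mex{0,0} = 1
G(7) = mex{1,1} = 0
G(8) = mex{0,2} = 1
G(9) = mex{1,0} = 2
G(10) = mex{2,1} = 0
G(11) = mex{0,0} = 1
G(12) = mex{1,1} = 0
G(13) = mex{0,2} = 1
G(14) = mex{1,0} = 2
G(15) = mex{2,1} = 0
G(16) = mex{0,0} = 1
G(17) = mex{1,1} = 0
G(18) = mex{0,2} = 1
G(19) = mex{1,0} = 2
G(20) = mex{2,1} = 0
G(21) = mex{0,0} = 1
G(22) = mex{1,1} = 0
Pile A: G(22) = 0.
Pile B: G(14) = 2.
Combined Grundy value = 0 ⊕ 2 = 2.

2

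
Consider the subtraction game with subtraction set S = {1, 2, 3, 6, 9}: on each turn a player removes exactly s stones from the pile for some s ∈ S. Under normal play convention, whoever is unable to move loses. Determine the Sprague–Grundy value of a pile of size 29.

1

n :  0  1  2  3  4  5  6  7  8  9 10 11 12 13 14 15 16 17 18 19 20 21 22 23 24 25 26 27 28 29
G :  0  1  2  3  0  1  2  3  0  1  2  3  0  1  2  3  0  1  2  3  0  1  2  3  0  1  2  3  0  1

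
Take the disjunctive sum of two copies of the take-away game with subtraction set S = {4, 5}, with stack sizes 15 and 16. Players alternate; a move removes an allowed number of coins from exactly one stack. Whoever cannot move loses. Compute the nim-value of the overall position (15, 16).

0

All stacks use S = {4, 5}:
n :  0  1  2  3  4  5  6  7  8  9 10 11 12 13 14 15 16
G :  0  0  0  0  1  1  1  1  2  0  0  0  0  1  1  1  1
Stack A: G(15) = 1.
Stack B: G(16) = 1.
Combined Grundy value = 1 ⊕ 1 = 0.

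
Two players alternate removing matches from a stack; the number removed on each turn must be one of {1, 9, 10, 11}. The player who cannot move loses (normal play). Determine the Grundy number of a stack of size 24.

G(0) = 0
G(1) = mex{0} = 1
G(2) = mex{1} = 0
G(3) = mex{0} = 1
G(4) = mex{1} = 0
G(5) = mex{0} = 1
G(6) = mex{1} = 0
G(7) = mex{0} = 1
G(8) = mex{1} = 0
G(9) = mex{0,0} = 1
G(10) = mex{1,1,0} = 2
G(11) = mex{2,0,1,0} = 3
G(12) = mex{3,1,0,1} = 2
G(13) = mex{2,0,1,0} = 3
G(14) = mex{3,1,0,1} = 2
G(15) = mex{2,0,1,0} = 3
G(16) = mex{3,1,0,1} = 2
G(17) = mex{2,0,1,0} = 3
G(18) = mex{3,1,0,1} = 2
G(19) = mex{2,2,1,0} = 3
G(20) = mex{3,3,2,1} = 0
G(21) = mex{0,2,3,2} = 1
G(22) = mex{1,3,2,3} = 0
G(23) = mex{0,2,3,2} = 1
G(24) = mex{1,3,2,3} = 0

0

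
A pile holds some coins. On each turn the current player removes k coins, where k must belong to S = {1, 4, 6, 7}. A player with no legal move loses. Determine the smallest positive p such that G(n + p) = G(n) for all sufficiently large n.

13

G(0) = 0
G(1) = mex{0} = 1
G(2) = mex{1} = 0
G(3) = mex{0} = 1
G(4) = mex{1,0} = 2
G(5) = mex{2,1} = 0
G(6) = mex{0,0,0} = 1
G(7) = mex{1,1,1,0} = 2
G(8) = mex{2,2,0,1} = 3
G(9) = mex{3,0,1,0} = 2
G(10) = mex{2,1,2,1} = 0
G(11) = mex{0,2,0,2} = 1
G(12) = mex{1,3,1,0} = 2
G(13) = mex{2,2,2,1} = 0
G(14) = mex{0,0,3,2} = 1
G(15) = mex{1,1,2,3} = 0
G(16) = mex{0,2,0,2} = 1
G(17) = mex{1,0,1,0} = 2
G(18) = mex{2,1,2,1} = 0
G(19) = mex{0,0,0,2} = 1
G(20) = mex{1,1,1,0} = 2
G(21) = mex{2,2,0,1} = 3
G(22) = mex{3,0,1,0} = 2
G(23) = mex{2,1,2,1} = 0
G(24) = mex{0,2,0,2} = 1
G(25) = mex{1,3,1,0} = 2
G(26) = mex{2,2,2,1} = 0
G(27) = mex{0,0,3,2} = 1
G(n+13) = G(n) holds for n = 0,…,6 (a full window of length max(S) = 7), so the sequence is purely periodic with period 13.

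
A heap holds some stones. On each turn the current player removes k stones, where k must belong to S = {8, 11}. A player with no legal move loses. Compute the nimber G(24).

0

G(0) = 0
G(1) = mex{} = 0
G(2) = mex{} = 0
G(3) = mex{} = 0
G(4) = mex{} = 0
G(5) = mex{} = 0
G(6) = mex{} = 0
G(7) = mex{} = 0
G(8) = mex{0} = 1
G(9) = mex{0} = 1
G(10) = mex{0} = 1
G(11) = mex{0,0} = 1
G(12) = mex{0,0} = 1
G(13) = mex{0,0} = 1
G(14) = mex{0,0} = 1
G(15) = mex{0,0} = 1
G(16) = mex{1,0} = 2
G(17) = mex{1,0} = 2
G(18) = mex{1,0} = 2
G(19) = mex{1,1} = 0
G(20) = mex{1,1} = 0
G(21) = mex{1,1} = 0
G(22) = mex{1,1} = 0
G(23) = mex{1,1} = 0
G(24) = mex{2,1} = 0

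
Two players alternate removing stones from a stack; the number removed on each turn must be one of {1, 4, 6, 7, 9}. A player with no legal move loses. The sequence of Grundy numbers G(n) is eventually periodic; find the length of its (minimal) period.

13

G(0) = 0
G(1) = mex{0} = 1
G(2) = mex{1} = 0
G(3) = mex{0} = 1
G(4) = mex{1,0} = 2
G(5) = mex{2,1} = 0
G(6) = mex{0,0,0} = 1
G(7) = mex{1,1,1,0} = 2
G(8) = mex{2,2,0,1} = 3
G(9) = mex{3,0,1,0,0} = 2
G(10) = mex{2,1,2,1,1} = 0
G(11) = mex{0,2,0,2,0} = 1
G(12) = mex{1,3,1,0,1} = 2
G(13) = mex{2,2,2,1,2} = 0
G(14) = mex{0,0,3,2,0} = 1
G(15) = mex{1,1,2,3,1} = 0
G(16) = mex{0,2,0,2,2} = 1
G(17) = mex{1,0,1,0,3} = 2
G(18) = mex{2,1,2,1,2} = 0
G(19) = mex{0,0,0,2,0} = 1
G(20) = mex{1,1,1,0,1} = 2
G(21) = mex{2,2,0,1,2} = 3
G(22) = mex{3,0,1,0,0} = 2
G(23) = mex{2,1,2,1,1} = 0
G(24) = mex{0,2,0,2,0} = 1
G(25) = mex{1,3,1,0,1} = 2
G(26) = mex{2,2,2,1,2} = 0
G(27) = mex{0,0,3,2,0} = 1
G(n+13) = G(n) holds for n = 0,…,8 (a full window of length max(S) = 9), so the sequence is purely periodic with period 13.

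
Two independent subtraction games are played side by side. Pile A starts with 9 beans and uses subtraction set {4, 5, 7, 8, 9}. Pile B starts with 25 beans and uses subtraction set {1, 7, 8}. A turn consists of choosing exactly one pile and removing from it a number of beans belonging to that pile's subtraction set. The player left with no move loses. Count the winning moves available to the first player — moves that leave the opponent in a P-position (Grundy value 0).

0

Pile A, S = {4, 5, 7, 8, 9}:
n : 0 1 2 3 4 5 6 7 8 9
G : 0 0 0 0 1 1 1 1 2 2
G_A(9) = 2.
Pile B, S = {1, 7, 8}:
n :  0  1  2  3  4  5  6  7  8  9 10 11 12 13 14 15 16 17 18 19 20 21 22 23 24 25
G :  0  1  0  1  0  1  0  1  2  3  2  3  2  3  2  0  1  0  1  0  1  0  1  2  3  2
G_B(25) = 2.
Combined Grundy value = 2 ⊕ 2 = 0.
A winning move leaves total XOR = 0, i.e. changes one component's Grundy value g to g ⊕ X where X is the current total.
Pile A: target g' = 2⊕0 = 2, but every legal move changes the Grundy value (mex property), so 0 moves.
Pile B: target g' = 2⊕0 = 2, but every legal move changes the Grundy value (mex property), so 0 moves.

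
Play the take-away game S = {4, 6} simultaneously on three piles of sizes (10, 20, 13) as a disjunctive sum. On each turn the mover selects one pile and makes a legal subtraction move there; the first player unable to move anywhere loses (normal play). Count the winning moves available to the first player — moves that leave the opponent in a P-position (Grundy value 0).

0

All piles use S = {4, 6}:
n :  0  1  2  3  4  5  6  7  8  9 10 11 12 13 14 15 16 17 18 19 20
G :  0  0  0  0  1  1  1  1  2  2  0  0  0  0  1  1  1  1  2  2  0
Pile A: G(10) = 0.
Pile B: G(20) = 0.
Pile C: G(13) = 0.
Combined Grundy value = 0 ⊕ 0 ⊕ 0 = 0.
A winning move leaves total XOR = 0, i.e. changes one component's Grundy value g to g ⊕ X where X is the current total.
Pile A: target g' = 0⊕0 = 0, but every legal move changes the Grundy value (mex property), so 0 moves.
Pile B: target g' = 0⊕0 = 0, but every legal move changes the Grundy value (mex property), so 0 moves.
Pile C: target g' = 0⊕0 = 0, but every legal move changes the Grundy value (mex property), so 0 moves.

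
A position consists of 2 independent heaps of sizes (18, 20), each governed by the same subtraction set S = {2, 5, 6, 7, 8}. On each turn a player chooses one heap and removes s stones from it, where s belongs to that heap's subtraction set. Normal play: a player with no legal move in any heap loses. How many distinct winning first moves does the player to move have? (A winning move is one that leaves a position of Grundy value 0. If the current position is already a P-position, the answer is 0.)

All heaps use S = {2, 5, 6, 7, 8}:
n :  0  1  2  3  4  5  6  7  8  9 10 11 12 13 14 15 16 17 18 19 20
G :  0  0  1  1  0  2  1  3  2  2  3  3  4  0  0  1  1  0  2  1  3
Heap A: G(18) = 2.
Heap B: G(20) = 3.
Combined Grundy value = 2 ⊕ 3 = 1.
A winning move leaves total XOR = 0, i.e. changes one component's Grundy value g to g ⊕ X where X is the current total.
Heap A: need g' = 2⊕1 = 3. Options: 18−2→G=1, 18−5→G=0, 18−6→G=4, 18−7→G=3, 18−8→G=3. Hits: 2.
Heap B: need g' = 3⊕1 = 2. Options: 20−2→G=2, 20−5→G=1, 20−6→G=0, 20−7→G=0, 20−8→G=4. Hits: 1.

3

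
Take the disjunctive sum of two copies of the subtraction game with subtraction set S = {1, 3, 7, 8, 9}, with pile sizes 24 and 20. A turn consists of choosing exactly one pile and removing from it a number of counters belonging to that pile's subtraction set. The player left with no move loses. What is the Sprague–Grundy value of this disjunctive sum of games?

2

All piles use S = {1, 3, 7, 8, 9}:
G(0) = 0
G(1) = mex{0} = 1
G(2) = mex{1} = 0
G(3) = mex{0,0} = 1
G(4) = mex{1,1} = 0
G(5) = mex{0,0} = 1
G(6) = mex{1,1} = 0
G(7) = mex{0,0,0} = 1
G(8) = mex{1,1,1,0} = 2
G(9) = mex{2,0,0,1,0} = 3
G(10) = mex{3,1,1,0,1} = 2
G(11) = mex{2,2,0,1,0} = 3
G(12) = mex{3,3,1,0,1} = 2
G(13) = mex{2,2,0,1,0} = 3
G(14) = mex{3,3,1,0,1} = 2
G(15) = mex{2,2,2,1,0} = 3
G(16) = mex{3,3,3,2,1} = 0
G(17) = mex{0,2,2,3,2} = 1
G(18) = mex{1,3,3,2,3} = 0
G(19) = mex{0,0,2,3,2} = 1
G(20) = mex{1,1,3,2,3} = 0
G(21) = mex{0,0,2,3,2} = 1
G(22) = mex{1,1,3,2,3} = 0
G(23) = mex{0,0,0,3,2} = 1
G(24) = mex{1,1,1,0,3} = 2
Pile A: G(24) = 2.
Pile B: G(20) = 0.
Combined Grundy value = 2 ⊕ 0 = 2.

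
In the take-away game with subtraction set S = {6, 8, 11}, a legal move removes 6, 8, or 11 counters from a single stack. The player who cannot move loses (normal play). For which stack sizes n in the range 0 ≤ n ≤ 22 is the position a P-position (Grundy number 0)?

G(0) = 0
G(1) = mex{} = 0
G(2) = mex{} = 0
G(3) = mex{} = 0
G(4) = mex{} = 0
G(5) = mex{} = 0
G(6) = mex{0} = 1
G(7) = mex{0} = 1
G(8) = mex{0,0} = 1
G(9) = mex{0,0} = 1
G(10) = mex{0,0} = 1
G(11) = mex{0,0,0} = 1
G(12) = mex{1,0,0} = 2
G(13) = mex{1,0,0} = 2
G(14) = mex{1,1,0} = 2
G(15) = mex{1,1,0} = 2
G(16) = mex{1,1,0} = 2
G(17) = mex{1,1,1} = 0
G(18) = mex{2,1,1} = 0
G(19) = mex{2,1,1} = 0
G(20) = mex{2,2,1} = 0
G(21) = mex{2,2,1} = 0
G(22) = mex{2,2,1} = 0
P-positions are exactly the n with G(n) = 0.

0, 1, 2, 3, 4, 5, 17, 18, 19, 20, 21, 22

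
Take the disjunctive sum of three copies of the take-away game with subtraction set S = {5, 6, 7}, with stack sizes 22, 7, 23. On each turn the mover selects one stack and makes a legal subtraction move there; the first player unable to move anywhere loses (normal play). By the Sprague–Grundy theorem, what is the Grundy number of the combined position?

All stacks use S = {5, 6, 7}:
G(0) = 0
G(1) = mex{} = 0
G(2) = mex{} = 0
G(3) = mex{} = 0
G(4) = mex{} = 0
G(5) = mex{0} = 1
G(6) = mex{0,0} = 1
G(7) = mex{0,0,0} = 1
G(8) = mex{0,0,0} = 1
G(9) = mex{0,0,0} = 1
G(10) = mex{1,0,0} = 2
G(11) = mex{1,1,0} = 2
G(12) = mex{1,1,1} = 0
G(13) = mex{1,1,1} = 0
G(14) = mex{1,1,1} = 0
G(15) = mex{2,1,1} = 0
G(16) = mex{2,2,1} = 0
G(17) = mex{0,2,2} = 1
G(18) = mex{0,0,2} = 1
G(19) = mex{0,0,0} = 1
G(20) = mex{0,0,0} = 1
G(21) = mex{0,0,0} = 1
G(22) = mex{1,0,0} = 2
G(23) = mex{1,1,0} = 2
Stack A: G(22) = 2.
Stack B: G(7) = 1.
Stack C: G(23) = 2.
Combined Grundy value = 2 ⊕ 1 ⊕ 2 = 1.

1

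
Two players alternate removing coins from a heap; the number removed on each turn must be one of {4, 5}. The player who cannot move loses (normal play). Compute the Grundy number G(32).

1

G(0) = 0
G(1) = mex{} = 0
G(2) = mex{} = 0
G(3) = mex{} = 0
G(4) = mex{0} = 1
G(5) = mex{0,0} = 1
G(6) = mex{0,0} = 1
G(7) = mex{0,0} = 1
G(8) = mex{1,0} = 2
G(9) = mex{1,1} = 0
G(10) = mex{1,1} = 0
G(11) = mex{1,1} = 0
G(12) = mex{2,1} = 0
G(13) = mex{0,2} = 1
G(14) = mex{0,0} = 1
G(15) = mex{0,0} = 1
G(16) = mex{0,0} = 1
G(17) = mex{1,0} = 2
G(18) = mex{1,1} = 0
G(19) = mex{1,1} = 0
G(20) = mex{1,1} = 0
G(21) = mex{2,1} = 0
G(22) = mex{0,2} = 1
G(23) = mex{0,0} = 1
G(24) = mex{0,0} = 1
G(25) = mex{0,0} = 1
G(26) = mex{1,0} = 2
G(27) = mex{1,1} = 0
G(28) = mex{1,1} = 0
G(29) = mex{1,1} = 0
G(30) = mex{2,1} = 0
G(31) = mex{0,2} = 1
G(32) = mex{0,0} = 1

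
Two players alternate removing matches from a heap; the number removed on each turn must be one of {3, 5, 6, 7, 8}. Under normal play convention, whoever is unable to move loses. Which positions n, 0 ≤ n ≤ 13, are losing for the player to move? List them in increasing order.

0, 1, 2, 11, 12, 13

n :  0  1  2  3  4  5  6  7  8  9 10 11 12 13
G :  0  0  0  1  1  1  2  2  2  3  3  0  0  0
P-positions are exactly the n with G(n) = 0.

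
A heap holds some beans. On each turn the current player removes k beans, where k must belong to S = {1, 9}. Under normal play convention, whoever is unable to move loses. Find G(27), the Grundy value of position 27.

n :  0  1  2  3  4  5  6  7  8  9 10 11 12 13 14 15 16 17 18 19 20 21 22 23 24 25 26 27
G :  0  1  0  1  0  1  0  1  0  1  0  1  0  1  0  1  0  1  0  1  0  1  0  1  0  1  0  1

1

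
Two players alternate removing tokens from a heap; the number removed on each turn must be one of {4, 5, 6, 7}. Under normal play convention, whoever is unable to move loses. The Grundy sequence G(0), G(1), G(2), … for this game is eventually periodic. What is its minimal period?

11

G(0) = 0
G(1) = mex{} = 0
G(2) = mex{} = 0
G(3) = mex{} = 0
G(4) = mex{0} = 1
G(5) = mex{0,0} = 1
G(6) = mex{0,0,0} = 1
G(7) = mex{0,0,0,0} = 1
G(8) = mex{1,0,0,0} = 2
G(9) = mex{1,1,0,0} = 2
G(10) = mex{1,1,1,0} = 2
G(11) = mex{1,1,1,1} = 0
G(12) = mex{2,1,1,1} = 0
G(13) = mex{2,2,1,1} = 0
G(14) = mex{2,2,2,1} = 0
G(15) = mex{0,2,2,2} = 1
G(16) = mex{0,0,2,2} = 1
G(17) = mex{0,0,0,2} = 1
G(18) = mex{0,0,0,0} = 1
G(19) = mex{1,0,0,0} = 2
G(20) = mex{1,1,0,0} = 2
G(21) = mex{1,1,1,0} = 2
G(22) = mex{1,1,1,1} = 0
G(23) = mex{2,1,1,1} = 0
G(n+11) = G(n) holds for n = 0,…,6 (a full window of length max(S) = 7), so the sequence is purely periodic with period 11.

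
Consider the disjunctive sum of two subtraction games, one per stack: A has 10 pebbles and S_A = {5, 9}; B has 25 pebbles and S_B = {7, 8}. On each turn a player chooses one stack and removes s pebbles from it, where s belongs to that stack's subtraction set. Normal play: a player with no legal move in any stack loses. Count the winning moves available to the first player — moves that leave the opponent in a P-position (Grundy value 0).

1

Stack A, S = {5, 9}:
n :  0  1  2  3  4  5  6  7  8  9 10
G :  0  0  0  0  0  1  1  1  1  1  2
G_A(10) = 2.
Stack B, S = {7, 8}:
n :  0  1  2  3  4  5  6  7  8  9 10 11 12 13 14 15 16 17 18 19 20 21 22 23 24 25
G :  0  0  0  0  0  0  0  1  1  1  1  1  1  1  2  0  0  0  0  0  0  0  1  1  1  1
G_B(25) = 1.
Combined Grundy value = 2 ⊕ 1 = 3.
A winning move leaves total XOR = 0, i.e. changes one component's Grundy value g to g ⊕ X where X is the current total.
Stack A: need g' = 2⊕3 = 1. Options: 10−5→G=1, 10−9→G=0. Hits: 1.
Stack B: need g' = 1⊕3 = 2. Options: 25−7→G=0, 25−8→G=0. Hits: 0.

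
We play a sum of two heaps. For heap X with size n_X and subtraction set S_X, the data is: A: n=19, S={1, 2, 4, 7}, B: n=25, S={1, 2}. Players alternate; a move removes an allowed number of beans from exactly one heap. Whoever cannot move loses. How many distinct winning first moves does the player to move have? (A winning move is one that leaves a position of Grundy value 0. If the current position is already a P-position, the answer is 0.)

Heap A, S = {1, 2, 4, 7}:
n :  0  1  2  3  4  5  6  7  8  9 10 11 12 13 14 15 16 17 18 19
G :  0  1  2  0  1  2  0  1  2  0  1  2  0  1  2  0  1  2  0  1
G_A(19) = 1.
Heap B, S = {1, 2}:
G(0) = 0
G(1) = mex{0} = 1
G(2) = mex{1,0} = 2
G(3) = mex{2,1} = 0
G(4) = mex{0,2} = 1
G(5) = mex{1,0} = 2
G(6) = mex{2,1} = 0
G(7) = mex{0,2} = 1
G(8) = mex{1,0} = 2
G(9) = mex{2,1} = 0
G(10) = mex{0,2} = 1
G(11) = mex{1,0} = 2
G(12) = mex{2,1} = 0
G(13) = mex{0,2} = 1
G(14) = mex{1,0} = 2
G(15) = mex{2,1} = 0
G(16) = mex{0,2} = 1
G(17) = mex{1,0} = 2
G(18) = mex{2,1} = 0
G(19) = mex{0,2} = 1
G(20) = mex{1,0} = 2
G(21) = mex{2,1} = 0
G(22) = mex{0,2} = 1
G(23) = mex{1,0} = 2
G(24) = mex{2,1} = 0
G(25) = mex{0,2} = 1
G_B(25) = 1.
Combined Grundy value = 1 ⊕ 1 = 0.
A winning move leaves total XOR = 0, i.e. changes one component's Grundy value g to g ⊕ X where X is the current total.
Heap A: target g' = 1⊕0 = 1, but every legal move changes the Grundy value (mex property), so 0 moves.
Heap B: target g' = 1⊕0 = 1, but every legal move changes the Grundy value (mex property), so 0 moves.

0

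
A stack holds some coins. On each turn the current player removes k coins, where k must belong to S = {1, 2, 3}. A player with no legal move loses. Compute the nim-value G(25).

1

n :  0  1  2  3  4  5  6  7  8  9 10 11 12 13 14 15 16 17 18 19 20 21 22 23 24 25
G :  0  1  2  3  0  1  2  3  0  1  2  3  0  1  2  3  0  1  2  3  0  1  2  3  0  1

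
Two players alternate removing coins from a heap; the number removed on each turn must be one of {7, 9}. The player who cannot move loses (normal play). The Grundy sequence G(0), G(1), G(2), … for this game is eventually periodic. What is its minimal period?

G(0) = 0
G(1) = mex{} = 0
G(2) = mex{} = 0
G(3) = mex{} = 0
G(4) = mex{} = 0
G(5) = mex{} = 0
G(6) = mex{} = 0
G(7) = mex{0} = 1
G(8) = mex{0} = 1
G(9) = mex{0,0} = 1
G(10) = mex{0,0} = 1
G(11) = mex{0,0} = 1
G(12) = mex{0,0} = 1
G(13) = mex{0,0} = 1
G(14) = mex{1,0} = 2
G(15) = mex{1,0} = 2
G(16) = mex{1,1} = 0
G(17) = mex{1,1} = 0
G(18) = mex{1,1} = 0
G(19) = mex{1,1} = 0
G(20) = mex{1,1} = 0
G(21) = mex{2,1} = 0
G(22) = mex{2,1} = 0
G(23) = mex{0,2} = 1
G(24) = mex{0,2} = 1
G(25) = mex{0,0} = 1
G(26) = mex{0,0} = 1
G(27) = mex{0,0} = 1
G(28) = mex{0,0} = 1
G(29) = mex{0,0} = 1
G(30) = mex{1,0} = 2
G(31) = mex{1,0} = 2
G(32) = mex{1,1} = 0
G(33) = mex{1,1} = 0
G(n+16) = G(n) holds for n = 0,…,8 (a full window of length max(S) = 9), so the sequence is purely periodic with period 16.

16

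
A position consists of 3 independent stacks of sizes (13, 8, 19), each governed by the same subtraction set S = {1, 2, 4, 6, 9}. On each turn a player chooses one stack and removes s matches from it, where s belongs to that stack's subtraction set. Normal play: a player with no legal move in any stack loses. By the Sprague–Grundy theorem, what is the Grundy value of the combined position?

2

All stacks use S = {1, 2, 4, 6, 9}:
G(0) = 0
G(1) = mex{0} = 1
G(2) = mex{1,0} = 2
G(3) = mex{2,1} = 0
G(4) = mex{0,2,0} = 1
G(5) = mex{1,0,1} = 2
G(6) = mex{2,1,2,0} = 3
G(7) = mex{3,2,0,1} = 4
G(8) = mex{4,3,1,2} = 0
G(9) = mex{0,4,2,0,0} = 1
G(10) = mex{1,0,3,1,1} = 2
G(11) = mex{2,1,4,2,2} = 0
G(12) = mex{0,2,0,3,0} = 1
G(13) = mex{1,0,1,4,1} = 2
G(14) = mex{2,1,2,0,2} = 3
G(15) = mex{3,2,0,1,3} = 4
G(16) = mex{4,3,1,2,4} = 0
G(17) = mex{0,4,2,0,0} = 1
G(18) = mex{1,0,3,1,1} = 2
G(19) = mex{2,1,4,2,2} = 0
Stack A: G(13) = 2.
Stack B: G(8) = 0.
Stack C: G(19) = 0.
Combined Grundy value = 2 ⊕ 0 ⊕ 0 = 2.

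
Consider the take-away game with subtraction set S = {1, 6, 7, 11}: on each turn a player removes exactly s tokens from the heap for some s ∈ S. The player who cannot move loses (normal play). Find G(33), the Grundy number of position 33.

n :  0  1  2  3  4  5  6  7  8  9 10 11 12 13 14 15 16 17 18 19 20 21 22 23 24 25 26 27 28 29 30 31 32 33
G :  0  1  0  1  0  1  2  3  2  3  2  3  0  1  0  1  0  1  2  3  2  3  2  3  0  1  0  1  0  1  2  3  2  3

3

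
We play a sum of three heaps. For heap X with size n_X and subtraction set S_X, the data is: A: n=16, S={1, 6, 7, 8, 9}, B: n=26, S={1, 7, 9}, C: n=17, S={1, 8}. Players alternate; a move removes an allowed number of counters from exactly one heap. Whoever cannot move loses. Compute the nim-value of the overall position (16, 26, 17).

2

Heap A, S = {1, 6, 7, 8, 9}:
n :  0  1  2  3  4  5  6  7  8  9 10 11 12 13 14 15 16
G :  0  1  0  1  0  1  2  3  2  3  2  3  4  5  0  1  0
G_A(16) = 0.
Heap B, S = {1, 7, 9}:
n :  0  1  2  3  4  5  6  7  8  9 10 11 12 13 14 15 16 17 18 19 20 21 22 23 24 25 26
G :  0  1  0  1  0  1  0  1  0  1  0  1  0  1  0  1  0  1  0  1  0  1  0  1  0  1  0
G_B(26) = 0.
Heap C, S = {1, 8}:
n :  0  1  2  3  4  5  6  7  8  9 10 11 12 13 14 15 16 17
G :  0  1  0  1  0  1  0  1  2  0  1  0  1  0  1  0  1  2
G_C(17) = 2.
Combined Grundy value = 0 ⊕ 0 ⊕ 2 = 2.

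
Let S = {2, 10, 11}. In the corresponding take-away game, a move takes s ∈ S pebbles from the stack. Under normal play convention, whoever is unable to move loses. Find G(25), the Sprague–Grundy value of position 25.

0

G(0) = 0
G(1) = mex{} = 0
G(2) = mex{0} = 1
G(3) = mex{0} = 1
G(4) = mex{1} = 0
G(5) = mex{1} = 0
G(6) = mex{0} = 1
G(7) = mex{0} = 1
G(8) = mex{1} = 0
G(9) = mex{1} = 0
G(10) = mex{0,0} = 1
G(11) = mex{0,0,0} = 1
G(12) = mex{1,1,0} = 2
G(13) = mex{1,1,1} = 0
G(14) = mex{2,0,1} = 3
G(15) = mex{0,0,0} = 1
G(16) = mex{3,1,0} = 2
G(17) = mex{1,1,1} = 0
G(18) = mex{2,0,1} = 3
G(19) = mex{0,0,0} = 1
G(20) = mex{3,1,0} = 2
G(21) = mex{1,1,1} = 0
G(22) = mex{2,2,1} = 0
G(23) = mex{0,0,2} = 1
G(24) = mex{0,3,0} = 1
G(25) = mex{1,1,3} = 0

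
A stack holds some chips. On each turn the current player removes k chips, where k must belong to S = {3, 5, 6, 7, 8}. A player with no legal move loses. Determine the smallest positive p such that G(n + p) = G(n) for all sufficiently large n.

n :  0  1  2  3  4  5  6  7  8  9 10 11 12 13 14 15 16 17 18 19 20 21 22 23
G :  0  0  0  1  1  1  2  2  2  3  3  0  0  0  1  1  1  2  2  2  3  3  0  0
G(n+11) = G(n) holds for n = 0,…,7 (a full window of length max(S) = 8), so the sequence is purely periodic with period 11.

11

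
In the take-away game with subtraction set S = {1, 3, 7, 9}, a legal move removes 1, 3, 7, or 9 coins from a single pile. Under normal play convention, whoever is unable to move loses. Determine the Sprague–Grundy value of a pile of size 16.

n :  0  1  2  3  4  5  6  7  8  9 10 11 12 13 14 15 16
G :  0  1  0  1  0  1  0  1  0  1  0  1  0  1  0  1  0

0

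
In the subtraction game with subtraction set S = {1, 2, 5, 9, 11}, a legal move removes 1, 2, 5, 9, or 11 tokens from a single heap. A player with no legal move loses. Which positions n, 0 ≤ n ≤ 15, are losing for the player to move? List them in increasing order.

G(0) = 0
G(1) = mex{0} = 1
G(2) = mex{1,0} = 2
G(3) = mex{2,1} = 0
G(4) = mex{0,2} = 1
G(5) = mex{1,0,0} = 2
G(6) = mex{2,1,1} = 0
G(7) = mex{0,2,2} = 1
G(8) = mex{1,0,0} = 2
G(9) = mex{2,1,1,0} = 3
G(10) = mex{3,2,2,1} = 0
G(11) = mex{0,3,0,2,0} = 1
G(12) = mex{1,0,1,0,1} = 2
G(13) = mex{2,1,2,1,2} = 0
G(14) = mex{0,2,3,2,0} = 1
G(15) = mex{1,0,0,0,1} = 2
P-positions are exactly the n with G(n) = 0.

0, 3, 6, 10, 13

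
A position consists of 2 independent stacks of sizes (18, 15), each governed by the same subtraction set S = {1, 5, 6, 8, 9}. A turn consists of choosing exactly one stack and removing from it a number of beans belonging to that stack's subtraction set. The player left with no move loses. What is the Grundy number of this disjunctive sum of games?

1

All stacks use S = {1, 5, 6, 8, 9}:
G(0) = 0
G(1) = mex{0} = 1
G(2) = mex{1} = 0
G(3) = mex{0} = 1
G(4) = mex{1} = 0
G(5) = mex{0,0} = 1
G(6) = mex{1,1,0} = 2
G(7) = mex{2,0,1} = 3
G(8) = mex{3,1,0,0} = 2
G(9) = mex{2,0,1,1,0} = 3
G(10) = mex{3,1,0,0,1} = 2
G(11) = mex{2,2,1,1,0} = 3
G(12) = mex{3,3,2,0,1} = 4
G(13) = mex{4,2,3,1,0} = 5
G(14) = mex{5,3,2,2,1} = 0
G(15) = mex{0,2,3,3,2} = 1
G(16) = mex{1,3,2,2,3} = 0
G(17) = mex{0,4,3,3,2} = 1
G(18) = mex{1,5,4,2,3} = 0
Stack A: G(18) = 0.
Stack B: G(15) = 1.
Combined Grundy value = 0 ⊕ 1 = 1.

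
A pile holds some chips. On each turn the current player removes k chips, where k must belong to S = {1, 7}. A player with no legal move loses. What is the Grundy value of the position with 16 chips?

n :  0  1  2  3  4  5  6  7  8  9 10 11 12 13 14 15 16
G :  0  1  0  1  0  1  0  1  0  1  0  1  0  1  0  1  0

0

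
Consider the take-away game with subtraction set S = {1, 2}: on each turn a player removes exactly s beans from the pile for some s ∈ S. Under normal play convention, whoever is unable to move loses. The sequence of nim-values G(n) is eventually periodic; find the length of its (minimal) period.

n :  0  1  2  3  4  5  6  7  8  9 10 11 12 13 14
G :  0  1  2  0  1  2  0  1  2  0  1  2  0  1  2
G(n+3) = G(n) holds for n = 0,…,1 (a full window of length max(S) = 2), so the sequence is purely periodic with period 3.

3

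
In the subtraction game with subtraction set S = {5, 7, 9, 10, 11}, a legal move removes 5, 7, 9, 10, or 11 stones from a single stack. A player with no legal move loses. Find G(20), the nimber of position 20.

0

G(0) = 0
G(1) = mex{} = 0
G(2) = mex{} = 0
G(3) = mex{} = 0
G(4) = mex{} = 0
G(5) = mex{0} = 1
G(6) = mex{0} = 1
G(7) = mex{0,0} = 1
G(8) = mex{0,0} = 1
G(9) = mex{0,0,0} = 1
G(10) = mex{1,0,0,0} = 2
G(11) = mex{1,0,0,0,0} = 2
G(12) = mex{1,1,0,0,0} = 2
G(13) = mex{1,1,0,0,0} = 2
G(14) = mex{1,1,1,0,0} = 2
G(15) = mex{2,1,1,1,0} = 3
G(16) = mex{2,1,1,1,1} = 0
G(17) = mex{2,2,1,1,1} = 0
G(18) = mex{2,2,1,1,1} = 0
G(19) = mex{2,2,2,1,1} = 0
G(20) = mex{3,2,2,2,1} = 0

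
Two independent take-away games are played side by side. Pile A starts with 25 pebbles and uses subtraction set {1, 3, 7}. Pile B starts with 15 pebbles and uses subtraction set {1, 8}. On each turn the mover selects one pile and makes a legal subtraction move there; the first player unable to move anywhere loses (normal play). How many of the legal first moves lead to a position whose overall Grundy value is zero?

5

Pile A, S = {1, 3, 7}:
n :  0  1  2  3  4  5  6  7  8  9 10 11 12 13 14 15 16 17 18 19 20 21 22 23 24 25
G :  0  1  0  1  0  1  0  1  0  1  0  1  0  1  0  1  0  1  0  1  0  1  0  1  0  1
G_A(25) = 1.
Pile B, S = {1, 8}:
G(0) = 0
G(1) = mex{0} = 1
G(2) = mex{1} = 0
G(3) = mex{0} = 1
G(4) = mex{1} = 0
G(5) = mex{0} = 1
G(6) = mex{1} = 0
G(7) = mex{0} = 1
G(8) = mex{1,0} = 2
G(9) = mex{2,1} = 0
G(10) = mex{0,0} = 1
G(11) = mex{1,1} = 0
G(12) = mex{0,0} = 1
G(13) = mex{1,1} = 0
G(14) = mex{0,0} = 1
G(15) = mex{1,1} = 0
G_B(15) = 0.
Combined Grundy value = 1 ⊕ 0 = 1.
A winning move leaves total XOR = 0, i.e. changes one component's Grundy value g to g ⊕ X where X is the current total.
Pile A: need g' = 1⊕1 = 0. Options: 25−1→G=0, 25−3→G=0, 25−7→G=0. Hits: 3.
Pile B: need g' = 0⊕1 = 1. Options: 15−1→G=1, 15−8→G=1. Hits: 2.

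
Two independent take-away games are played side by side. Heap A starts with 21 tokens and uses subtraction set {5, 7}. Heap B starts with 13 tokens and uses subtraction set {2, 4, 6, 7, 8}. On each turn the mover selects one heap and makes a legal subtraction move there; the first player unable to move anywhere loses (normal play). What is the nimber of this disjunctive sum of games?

0

Heap A, S = {5, 7}:
G(0) = 0
G(1) = mex{} = 0
G(2) = mex{} = 0
G(3) = mex{} = 0
G(4) = mex{} = 0
G(5) = mex{0} = 1
G(6) = mex{0} = 1
G(7) = mex{0,0} = 1
G(8) = mex{0,0} = 1
G(9) = mex{0,0} = 1
G(10) = mex{1,0} = 2
G(11) = mex{1,0} = 2
G(12) = mex{1,1} = 0
G(13) = mex{1,1} = 0
G(14) = mex{1,1} = 0
G(15) = mex{2,1} = 0
G(16) = mex{2,1} = 0
G(17) = mex{0,2} = 1
G(18) = mex{0,2} = 1
G(19) = mex{0,0} = 1
G(20) = mex{0,0} = 1
G(21) = mex{0,0} = 1
G_A(21) = 1.
Heap B, S = {2, 4, 6, 7, 8}:
n :  0  1  2  3  4  5  6  7  8  9 10 11 12 13
G :  0  0  1  1  2  2  3  3  4  4  0  0  1  1
G_B(13) = 1.
Combined Grundy value = 1 ⊕ 1 = 0.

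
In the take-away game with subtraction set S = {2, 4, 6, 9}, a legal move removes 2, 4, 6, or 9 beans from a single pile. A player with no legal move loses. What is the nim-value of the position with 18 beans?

n :  0  1  2  3  4  5  6  7  8  9 10 11 12 13 14 15 16 17 18
G :  0  0  1  1  2  2  3  3  0  4  1  0  2  1  3  2  0  3  1

1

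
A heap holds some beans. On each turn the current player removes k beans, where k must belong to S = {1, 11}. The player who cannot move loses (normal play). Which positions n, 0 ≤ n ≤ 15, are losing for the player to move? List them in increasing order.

0, 2, 4, 6, 8, 10, 12, 14

n :  0  1  2  3  4  5  6  7  8  9 10 11 12 13 14 15
G :  0  1  0  1  0  1  0  1  0  1  0  1  0  1  0  1
P-positions are exactly the n with G(n) = 0.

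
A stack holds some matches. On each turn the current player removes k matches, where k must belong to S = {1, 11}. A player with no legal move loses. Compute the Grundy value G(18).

G(0) = 0
G(1) = mex{0} = 1
G(2) = mex{1} = 0
G(3) = mex{0} = 1
G(4) = mex{1} = 0
G(5) = mex{0} = 1
G(6) = mex{1} = 0
G(7) = mex{0} = 1
G(8) = mex{1} = 0
G(9) = mex{0} = 1
G(10) = mex{1} = 0
G(11) = mex{0,0} = 1
G(12) = mex{1,1} = 0
G(13) = mex{0,0} = 1
G(14) = mex{1,1} = 0
G(15) = mex{0,0} = 1
G(16) = mex{1,1} = 0
G(17) = mex{0,0} = 1
G(18) = mex{1,1} = 0

0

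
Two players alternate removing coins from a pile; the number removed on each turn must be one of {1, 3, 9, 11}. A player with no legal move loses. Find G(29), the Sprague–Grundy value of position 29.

G(0) = 0
G(1) = mex{0} = 1
G(2) = mex{1} = 0
G(3) = mex{0,0} = 1
G(4) = mex{1,1} = 0
G(5) = mex{0,0} = 1
G(6) = mex{1,1} = 0
G(7) = mex{0,0} = 1
G(8) = mex{1,1} = 0
G(9) = mex{0,0,0} = 1
G(10) = mex{1,1,1} = 0
G(11) = mex{0,0,0,0} = 1
G(12) = mex{1,1,1,1} = 0
G(13) = mex{0,0,0,0} = 1
G(14) = mex{1,1,1,1} = 0
G(15) = mex{0,0,0,0} = 1
G(16) = mex{1,1,1,1} = 0
G(17) = mex{0,0,0,0} = 1
G(18) = mex{1,1,1,1} = 0
G(19) = mex{0,0,0,0} = 1
G(20) = mex{1,1,1,1} = 0
G(21) = mex{0,0,0,0} = 1
G(22) = mex{1,1,1,1} = 0
G(23) = mex{0,0,0,0} = 1
G(24) = mex{1,1,1,1} = 0
G(25) = mex{0,0,0,0} = 1
G(26) = mex{1,1,1,1} = 0
G(27) = mex{0,0,0,0} = 1
G(28) = mex{1,1,1,1} = 0
G(29) = mex{0,0,0,0} = 1

1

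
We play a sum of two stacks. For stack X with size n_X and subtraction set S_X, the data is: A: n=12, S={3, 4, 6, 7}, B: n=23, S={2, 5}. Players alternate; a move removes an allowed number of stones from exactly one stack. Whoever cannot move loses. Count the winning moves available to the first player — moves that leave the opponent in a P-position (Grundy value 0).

3

Stack A, S = {3, 4, 6, 7}:
G(0) = 0
G(1) = mex{} = 0
G(2) = mex{} = 0
G(3) = mex{0} = 1
G(4) = mex{0,0} = 1
G(5) = mex{0,0} = 1
G(6) = mex{1,0,0} = 2
G(7) = mex{1,1,0,0} = 2
G(8) = mex{1,1,0,0} = 2
G(9) = mex{2,1,1,0} = 3
G(10) = mex{2,2,1,1} = 0
G(11) = mex{2,2,1,1} = 0
G(12) = mex{3,2,2,1} = 0
G_A(12) = 0.
Stack B, S = {2, 5}:
n :  0  1  2  3  4  5  6  7  8  9 10 11 12 13 14 15 16 17 18 19 20 21 22 23
G :  0  0  1  1  0  2  1  0  0  1  1  0  2  1  0  0  1  1  0  2  1  0  0  1
G_B(23) = 1.
Combined Grundy value = 0 ⊕ 1 = 1.
A winning move leaves total XOR = 0, i.e. changes one component's Grundy value g to g ⊕ X where X is the current total.
Stack A: need g' = 0⊕1 = 1. Options: 12−3→G=3, 12−4→G=2, 12−6→G=2, 12−7→G=1. Hits: 1.
Stack B: need g' = 1⊕1 = 0. Options: 23−2→G=0, 23−5→G=0. Hits: 2.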